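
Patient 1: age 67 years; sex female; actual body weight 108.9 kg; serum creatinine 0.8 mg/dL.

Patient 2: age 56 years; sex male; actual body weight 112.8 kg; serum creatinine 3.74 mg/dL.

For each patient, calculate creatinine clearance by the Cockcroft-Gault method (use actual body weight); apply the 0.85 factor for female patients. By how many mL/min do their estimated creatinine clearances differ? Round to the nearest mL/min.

82 mL/min

Patient 1: CrCl = (140 − 67) × 108.9 / (72 × 0.8) × 0.85 = 7949.7 / 57.60 × 0.85 ≈ 117.3 mL/min
Patient 2: CrCl = (140 − 56) × 112.8 / (72 × 3.74) = 9475.2 / 269.28 ≈ 35.2 mL/min
|117.3 − 35.2| = 82.1 mL/min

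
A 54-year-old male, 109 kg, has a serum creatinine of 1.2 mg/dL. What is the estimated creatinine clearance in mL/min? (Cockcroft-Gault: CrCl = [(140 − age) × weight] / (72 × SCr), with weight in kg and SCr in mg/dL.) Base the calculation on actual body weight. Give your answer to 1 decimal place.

CrCl = (140 − 54) × 109 / (72 × 1.2) = 9374.0 / 86.40 ≈ 108.5 mL/min

108.5 mL/min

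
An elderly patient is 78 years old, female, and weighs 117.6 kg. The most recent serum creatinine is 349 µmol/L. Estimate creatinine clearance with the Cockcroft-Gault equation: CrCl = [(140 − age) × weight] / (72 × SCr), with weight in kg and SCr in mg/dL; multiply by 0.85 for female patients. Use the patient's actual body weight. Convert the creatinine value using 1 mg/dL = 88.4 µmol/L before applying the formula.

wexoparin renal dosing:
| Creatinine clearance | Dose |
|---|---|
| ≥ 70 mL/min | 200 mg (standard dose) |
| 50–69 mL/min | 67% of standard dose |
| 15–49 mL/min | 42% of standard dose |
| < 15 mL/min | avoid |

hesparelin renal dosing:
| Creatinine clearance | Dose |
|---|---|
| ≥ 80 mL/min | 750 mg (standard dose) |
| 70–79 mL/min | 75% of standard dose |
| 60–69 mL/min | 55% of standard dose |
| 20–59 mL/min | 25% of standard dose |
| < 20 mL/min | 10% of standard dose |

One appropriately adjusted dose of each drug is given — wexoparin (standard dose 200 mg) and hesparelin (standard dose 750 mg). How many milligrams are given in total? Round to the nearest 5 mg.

270 mg

SCr = 349 / 88.4 = 3.948 mg/dL
CrCl = (140 − 78) × 117.6 / (72 × 3.948) × 0.85 = 7291.2 / 284.26 × 0.85 ≈ 21.8 mL/min
CrCl ≈ 22 mL/min.
wexoparin: 15–49 mL/min → 42% of 200 mg = 84 mg.
hesparelin: 20–59 mL/min → 25% of 750 mg = 187.5 mg.
Total = 84 + 187.5 = 271.5 mg.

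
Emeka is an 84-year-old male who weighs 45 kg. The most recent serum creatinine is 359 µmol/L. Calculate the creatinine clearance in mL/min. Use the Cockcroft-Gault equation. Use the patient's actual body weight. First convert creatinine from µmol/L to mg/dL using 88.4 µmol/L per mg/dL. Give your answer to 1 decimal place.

8.6 mL/min

SCr = 359 / 88.4 = 4.061 mg/dL
CrCl = (140 − 84) × 45 / (72 × 4.061) = 2520.0 / 292.39 ≈ 8.6 mL/min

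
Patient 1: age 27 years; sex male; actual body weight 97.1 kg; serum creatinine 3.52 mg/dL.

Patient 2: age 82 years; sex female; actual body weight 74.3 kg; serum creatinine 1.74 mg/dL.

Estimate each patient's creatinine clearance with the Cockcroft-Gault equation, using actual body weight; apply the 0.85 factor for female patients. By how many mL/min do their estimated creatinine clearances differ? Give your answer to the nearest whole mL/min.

14 mL/min

Patient 1: CrCl = (140 − 27) × 97.1 / (72 × 3.52) = 10972.3 / 253.44 ≈ 43.3 mL/min
Patient 2: CrCl = (140 − 82) × 74.3 / (72 × 1.74) × 0.85 = 4309.4 / 125.28 × 0.85 ≈ 29.2 mL/min
|43.3 − 29.2| = 14.1 mL/min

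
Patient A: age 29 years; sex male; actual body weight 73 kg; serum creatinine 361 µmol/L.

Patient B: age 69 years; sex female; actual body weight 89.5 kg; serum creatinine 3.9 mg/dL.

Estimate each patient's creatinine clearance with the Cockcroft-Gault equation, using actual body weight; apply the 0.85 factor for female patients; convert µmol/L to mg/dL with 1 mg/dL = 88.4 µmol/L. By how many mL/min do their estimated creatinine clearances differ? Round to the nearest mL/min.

8 mL/min

Patient A: SCr = 361 / 88.4 = 4.084 mg/dL
Patient A: CrCl = (140 − 29) × 73 / (72 × 4.084) = 8103.0 / 294.05 ≈ 27.6 mL/min
Patient B: CrCl = (140 − 69) × 89.5 / (72 × 3.9) × 0.85 = 6354.5 / 280.80 × 0.85 ≈ 19.2 mL/min
|27.6 − 19.2| = 8.4 mL/min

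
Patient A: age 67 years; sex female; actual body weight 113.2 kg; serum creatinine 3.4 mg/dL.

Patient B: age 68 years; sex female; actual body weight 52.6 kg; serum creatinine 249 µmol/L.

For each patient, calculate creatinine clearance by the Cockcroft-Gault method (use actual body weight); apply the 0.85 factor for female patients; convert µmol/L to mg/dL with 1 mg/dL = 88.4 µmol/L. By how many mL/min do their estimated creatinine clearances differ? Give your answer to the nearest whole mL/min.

13 mL/min

Patient A: CrCl = (140 − 67) × 113.2 / (72 × 3.4) × 0.85 = 8263.6 / 244.80 × 0.85 ≈ 28.7 mL/min
Patient B: SCr = 249 / 88.4 = 2.817 mg/dL
Patient B: CrCl = (140 − 68) × 52.6 / (72 × 2.817) × 0.85 = 3787.2 / 202.82 × 0.85 ≈ 15.9 mL/min
|28.7 − 15.9| = 12.8 mL/min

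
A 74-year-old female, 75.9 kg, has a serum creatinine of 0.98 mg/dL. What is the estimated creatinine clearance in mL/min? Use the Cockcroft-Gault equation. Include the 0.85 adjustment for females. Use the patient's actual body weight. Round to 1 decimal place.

60.3 mL/min

CrCl = (140 − 74) × 75.9 / (72 × 0.98) × 0.85 = 5009.4 / 70.56 × 0.85 ≈ 60.3 mL/min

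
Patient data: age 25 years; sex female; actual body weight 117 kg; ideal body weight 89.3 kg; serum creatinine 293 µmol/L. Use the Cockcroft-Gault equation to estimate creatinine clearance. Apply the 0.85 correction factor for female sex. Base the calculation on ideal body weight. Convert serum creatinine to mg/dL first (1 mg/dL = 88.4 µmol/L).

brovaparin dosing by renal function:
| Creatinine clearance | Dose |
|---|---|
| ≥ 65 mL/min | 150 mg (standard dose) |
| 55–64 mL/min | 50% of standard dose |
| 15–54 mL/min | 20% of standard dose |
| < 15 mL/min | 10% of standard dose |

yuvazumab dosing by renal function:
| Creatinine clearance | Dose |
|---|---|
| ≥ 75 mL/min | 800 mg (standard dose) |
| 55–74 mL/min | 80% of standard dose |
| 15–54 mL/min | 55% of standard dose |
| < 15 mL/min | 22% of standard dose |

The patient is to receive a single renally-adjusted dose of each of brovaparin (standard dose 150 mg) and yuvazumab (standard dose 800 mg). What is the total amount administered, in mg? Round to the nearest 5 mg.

470 mg

SCr = 293 / 88.4 = 3.314 mg/dL
CrCl = (140 − 25) × 89.3 / (72 × 3.314) × 0.85 = 10269.5 / 238.61 × 0.85 ≈ 36.6 mL/min
CrCl ≈ 37 mL/min.
brovaparin: 15–54 mL/min → 20% of 150 mg = 30 mg.
yuvazumab: 15–54 mL/min → 55% of 800 mg = 440 mg.
Total = 30 + 440 = 470 mg.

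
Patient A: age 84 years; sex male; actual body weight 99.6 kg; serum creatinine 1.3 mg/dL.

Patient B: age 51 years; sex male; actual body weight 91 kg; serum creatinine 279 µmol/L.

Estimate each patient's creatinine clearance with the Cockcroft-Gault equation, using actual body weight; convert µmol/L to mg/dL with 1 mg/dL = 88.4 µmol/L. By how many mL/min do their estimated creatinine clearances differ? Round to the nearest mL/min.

24 mL/min

Patient A: CrCl = (140 − 84) × 99.6 / (72 × 1.3) = 5577.6 / 93.60 ≈ 59.6 mL/min
Patient B: SCr = 279 / 88.4 = 3.156 mg/dL
Patient B: CrCl = (140 − 51) × 91 / (72 × 3.156) = 8099.0 / 227.23 ≈ 35.6 mL/min
|59.6 − 35.6| = 24.0 mL/min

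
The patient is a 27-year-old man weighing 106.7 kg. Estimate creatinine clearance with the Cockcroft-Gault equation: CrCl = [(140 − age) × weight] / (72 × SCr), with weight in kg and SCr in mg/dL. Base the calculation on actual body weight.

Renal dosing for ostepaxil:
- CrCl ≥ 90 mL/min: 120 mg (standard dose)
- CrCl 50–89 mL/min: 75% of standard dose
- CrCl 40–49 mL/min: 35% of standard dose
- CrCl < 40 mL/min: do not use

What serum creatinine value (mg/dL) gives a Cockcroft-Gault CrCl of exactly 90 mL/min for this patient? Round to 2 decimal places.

1.86 mg/dL

Standard dose requires CrCl ≥ 90 mL/min.
Set (140 − 27) × 106.7 / (72 × SCr) = 90
SCr = (140 − 27) × 106.7 / (72 × 90) = 1.861 mg/dL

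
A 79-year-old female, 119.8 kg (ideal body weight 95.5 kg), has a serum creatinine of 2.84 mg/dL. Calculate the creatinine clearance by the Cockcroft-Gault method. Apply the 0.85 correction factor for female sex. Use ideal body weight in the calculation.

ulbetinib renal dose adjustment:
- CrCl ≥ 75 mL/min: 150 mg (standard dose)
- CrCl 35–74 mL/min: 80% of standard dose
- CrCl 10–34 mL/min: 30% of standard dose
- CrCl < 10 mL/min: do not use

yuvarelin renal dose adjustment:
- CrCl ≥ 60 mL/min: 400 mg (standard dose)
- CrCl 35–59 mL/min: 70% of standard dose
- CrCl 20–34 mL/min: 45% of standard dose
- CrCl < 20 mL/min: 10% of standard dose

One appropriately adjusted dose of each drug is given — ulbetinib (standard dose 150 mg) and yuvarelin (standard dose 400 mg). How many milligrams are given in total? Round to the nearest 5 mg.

CrCl = (140 − 79) × 95.5 / (72 × 2.84) × 0.85 = 5825.5 / 204.48 × 0.85 ≈ 24.2 mL/min
CrCl ≈ 24 mL/min.
ulbetinib: 10–34 mL/min → 30% of 150 mg = 45 mg.
yuvarelin: 20–34 mL/min → 45% of 400 mg = 180 mg.
Total = 45 + 180 = 225 mg.

225 mg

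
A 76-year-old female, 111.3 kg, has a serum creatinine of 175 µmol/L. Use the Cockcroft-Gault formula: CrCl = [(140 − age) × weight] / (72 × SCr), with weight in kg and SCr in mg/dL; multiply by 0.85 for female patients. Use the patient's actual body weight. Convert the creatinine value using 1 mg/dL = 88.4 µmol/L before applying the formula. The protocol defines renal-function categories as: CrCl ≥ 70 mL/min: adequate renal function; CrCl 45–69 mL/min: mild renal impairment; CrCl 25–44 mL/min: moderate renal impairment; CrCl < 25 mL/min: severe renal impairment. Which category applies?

SCr = 175 / 88.4 = 1.98 mg/dL
CrCl = (140 − 76) × 111.3 / (72 × 1.98) × 0.85 = 7123.2 / 142.56 × 0.85 ≈ 42.5 mL/min
42 mL/min falls in the 'moderate renal impairment' range.

moderate renal impairment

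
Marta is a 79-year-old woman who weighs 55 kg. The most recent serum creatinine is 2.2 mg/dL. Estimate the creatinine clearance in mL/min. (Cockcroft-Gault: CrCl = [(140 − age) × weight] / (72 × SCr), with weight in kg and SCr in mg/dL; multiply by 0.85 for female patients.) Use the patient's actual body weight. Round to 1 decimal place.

18.0 mL/min

CrCl = (140 − 79) × 55 / (72 × 2.2) × 0.85 = 3355.0 / 158.40 × 0.85 ≈ 18.0 mL/min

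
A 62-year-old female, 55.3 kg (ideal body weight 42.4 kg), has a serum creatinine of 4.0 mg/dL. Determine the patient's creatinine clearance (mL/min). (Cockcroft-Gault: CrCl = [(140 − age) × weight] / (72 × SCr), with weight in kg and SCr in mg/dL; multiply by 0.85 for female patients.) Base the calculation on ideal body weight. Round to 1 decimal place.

CrCl = (140 − 62) × 42.4 / (72 × 4) × 0.85 = 3307.2 / 288.00 × 0.85 ≈ 9.8 mL/min

9.8 mL/min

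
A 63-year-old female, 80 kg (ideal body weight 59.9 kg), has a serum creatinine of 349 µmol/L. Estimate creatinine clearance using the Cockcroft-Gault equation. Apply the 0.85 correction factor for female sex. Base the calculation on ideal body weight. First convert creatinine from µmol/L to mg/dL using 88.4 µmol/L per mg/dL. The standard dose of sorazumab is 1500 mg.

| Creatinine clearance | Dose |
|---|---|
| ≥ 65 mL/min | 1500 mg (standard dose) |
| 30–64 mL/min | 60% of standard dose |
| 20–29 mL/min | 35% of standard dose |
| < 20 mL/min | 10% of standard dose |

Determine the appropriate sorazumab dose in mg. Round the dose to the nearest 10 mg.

SCr = 349 / 88.4 = 3.948 mg/dL
CrCl = (140 − 63) × 59.9 / (72 × 3.948) × 0.85 = 4612.3 / 284.26 × 0.85 ≈ 13.8 mL/min
CrCl ≈ 14 mL/min → bracket < 20 mL/min.
10% of 1500 mg = 150 mg

150 mg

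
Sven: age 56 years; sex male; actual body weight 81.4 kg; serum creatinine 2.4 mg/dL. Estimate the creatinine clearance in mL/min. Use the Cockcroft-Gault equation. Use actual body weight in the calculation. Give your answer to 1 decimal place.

39.6 mL/min

CrCl = (140 − 56) × 81.4 / (72 × 2.4) = 6837.6 / 172.80 ≈ 39.6 mL/min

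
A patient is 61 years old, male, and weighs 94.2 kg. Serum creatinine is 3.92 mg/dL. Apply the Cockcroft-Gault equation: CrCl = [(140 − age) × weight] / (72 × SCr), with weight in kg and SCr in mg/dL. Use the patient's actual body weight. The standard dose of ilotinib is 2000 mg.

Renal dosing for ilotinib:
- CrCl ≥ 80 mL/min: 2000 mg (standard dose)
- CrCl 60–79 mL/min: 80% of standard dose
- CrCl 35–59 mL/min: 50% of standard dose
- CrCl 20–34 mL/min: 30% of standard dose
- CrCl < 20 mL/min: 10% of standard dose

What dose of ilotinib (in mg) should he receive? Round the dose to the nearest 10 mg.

CrCl = (140 − 61) × 94.2 / (72 × 3.92) = 7441.8 / 282.24 ≈ 26.4 mL/min
CrCl ≈ 26 mL/min → bracket 20–34 mL/min.
30% of 2000 mg = 600 mg

600 mg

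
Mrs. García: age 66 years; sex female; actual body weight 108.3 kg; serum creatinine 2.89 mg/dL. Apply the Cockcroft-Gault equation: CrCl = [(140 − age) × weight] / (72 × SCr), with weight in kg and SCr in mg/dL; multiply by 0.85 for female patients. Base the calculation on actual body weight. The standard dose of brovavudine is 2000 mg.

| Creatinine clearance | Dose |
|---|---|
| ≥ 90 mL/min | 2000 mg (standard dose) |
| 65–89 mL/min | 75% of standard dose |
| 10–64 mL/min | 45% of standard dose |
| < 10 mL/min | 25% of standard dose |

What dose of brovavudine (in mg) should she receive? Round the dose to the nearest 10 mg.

900 mg

CrCl = (140 − 66) × 108.3 / (72 × 2.89) × 0.85 = 8014.2 / 208.08 × 0.85 ≈ 32.7 mL/min
CrCl ≈ 33 mL/min → bracket 10–64 mL/min.
45% of 2000 mg = 900 mg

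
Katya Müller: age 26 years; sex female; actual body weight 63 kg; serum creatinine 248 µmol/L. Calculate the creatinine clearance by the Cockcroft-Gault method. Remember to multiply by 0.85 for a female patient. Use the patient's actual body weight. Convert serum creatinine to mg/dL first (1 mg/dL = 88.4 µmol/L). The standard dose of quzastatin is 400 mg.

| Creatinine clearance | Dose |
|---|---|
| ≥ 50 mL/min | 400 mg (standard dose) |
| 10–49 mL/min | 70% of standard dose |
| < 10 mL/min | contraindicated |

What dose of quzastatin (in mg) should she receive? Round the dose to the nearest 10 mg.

SCr = 248 / 88.4 = 2.805 mg/dL
CrCl = (140 − 26) × 63 / (72 × 2.805) × 0.85 = 7182.0 / 201.96 × 0.85 ≈ 30.2 mL/min
CrCl ≈ 30 mL/min → bracket 10–49 mL/min.
70% of 400 mg = 280 mg

280 mg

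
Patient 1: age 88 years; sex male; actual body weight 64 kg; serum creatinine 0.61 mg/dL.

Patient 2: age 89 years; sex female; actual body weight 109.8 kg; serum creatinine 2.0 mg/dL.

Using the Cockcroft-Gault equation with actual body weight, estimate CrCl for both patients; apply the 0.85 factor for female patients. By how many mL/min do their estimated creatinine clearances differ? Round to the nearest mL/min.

43 mL/min

Patient 1: CrCl = (140 − 88) × 64 / (72 × 0.61) = 3328.0 / 43.92 ≈ 75.8 mL/min
Patient 2: CrCl = (140 − 89) × 109.8 / (72 × 2) × 0.85 = 5599.8 / 144.00 × 0.85 ≈ 33.1 mL/min
|75.8 − 33.1| = 42.7 mL/min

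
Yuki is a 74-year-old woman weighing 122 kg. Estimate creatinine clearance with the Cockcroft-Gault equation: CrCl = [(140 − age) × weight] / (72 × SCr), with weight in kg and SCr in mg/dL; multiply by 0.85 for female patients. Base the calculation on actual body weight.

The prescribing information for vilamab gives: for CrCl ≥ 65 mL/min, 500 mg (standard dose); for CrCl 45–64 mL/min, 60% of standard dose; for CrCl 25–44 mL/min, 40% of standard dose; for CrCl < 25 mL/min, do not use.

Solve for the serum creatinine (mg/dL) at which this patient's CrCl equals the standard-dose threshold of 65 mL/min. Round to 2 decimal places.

1.46 mg/dL

Standard dose requires CrCl ≥ 65 mL/min.
Set (140 − 74) × 122 × 0.85 / (72 × SCr) = 65
SCr = (140 − 74) × 122 × 0.85 / (72 × 65) = 1.462 mg/dL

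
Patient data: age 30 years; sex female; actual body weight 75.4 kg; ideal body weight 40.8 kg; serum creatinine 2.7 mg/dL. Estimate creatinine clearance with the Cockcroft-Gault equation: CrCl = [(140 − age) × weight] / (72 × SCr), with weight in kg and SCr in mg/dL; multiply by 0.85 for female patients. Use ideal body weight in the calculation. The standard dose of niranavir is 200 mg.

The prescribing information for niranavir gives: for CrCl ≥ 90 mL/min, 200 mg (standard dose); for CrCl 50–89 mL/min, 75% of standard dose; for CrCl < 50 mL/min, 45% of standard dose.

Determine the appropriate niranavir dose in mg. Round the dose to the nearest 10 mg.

90 mg

CrCl = (140 − 30) × 40.8 / (72 × 2.7) × 0.85 = 4488.0 / 194.40 × 0.85 ≈ 19.6 mL/min
CrCl ≈ 20 mL/min → bracket < 50 mL/min.
45% of 200 mg = 90 mg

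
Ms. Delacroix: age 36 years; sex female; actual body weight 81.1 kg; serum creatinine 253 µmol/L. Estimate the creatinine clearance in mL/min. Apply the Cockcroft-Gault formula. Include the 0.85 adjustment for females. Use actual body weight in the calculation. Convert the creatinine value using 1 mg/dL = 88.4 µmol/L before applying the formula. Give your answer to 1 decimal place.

SCr = 253 / 88.4 = 2.862 mg/dL
CrCl = (140 − 36) × 81.1 / (72 × 2.862) × 0.85 = 8434.4 / 206.06 × 0.85 ≈ 34.8 mL/min

34.8 mL/min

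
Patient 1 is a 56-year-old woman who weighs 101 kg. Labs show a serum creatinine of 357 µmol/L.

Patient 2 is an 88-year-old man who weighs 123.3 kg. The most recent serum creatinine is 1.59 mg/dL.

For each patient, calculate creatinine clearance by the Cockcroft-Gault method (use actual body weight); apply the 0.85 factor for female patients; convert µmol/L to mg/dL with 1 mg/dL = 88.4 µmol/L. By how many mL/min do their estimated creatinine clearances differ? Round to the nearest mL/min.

Patient 1: SCr = 357 / 88.4 = 4.038 mg/dL
Patient 1: CrCl = (140 − 56) × 101 / (72 × 4.038) × 0.85 = 8484.0 / 290.74 × 0.85 ≈ 24.8 mL/min
Patient 2: CrCl = (140 − 88) × 123.3 / (72 × 1.59) = 6411.6 / 114.48 ≈ 56.0 mL/min
|24.8 − 56.0| = 31.2 mL/min

31 mL/min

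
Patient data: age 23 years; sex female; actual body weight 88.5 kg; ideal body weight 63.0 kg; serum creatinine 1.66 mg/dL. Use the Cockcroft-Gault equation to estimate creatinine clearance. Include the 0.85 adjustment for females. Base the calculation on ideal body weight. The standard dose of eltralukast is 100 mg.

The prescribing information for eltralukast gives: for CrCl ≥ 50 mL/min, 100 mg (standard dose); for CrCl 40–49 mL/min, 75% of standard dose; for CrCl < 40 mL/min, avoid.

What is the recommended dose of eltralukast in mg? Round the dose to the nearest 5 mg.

100 mg

CrCl = (140 − 23) × 63 / (72 × 1.66) × 0.85 = 7371.0 / 119.52 × 0.85 ≈ 52.4 mL/min
CrCl ≈ 52 mL/min → bracket ≥ 50 mL/min.
100% of 100 mg = 100 mg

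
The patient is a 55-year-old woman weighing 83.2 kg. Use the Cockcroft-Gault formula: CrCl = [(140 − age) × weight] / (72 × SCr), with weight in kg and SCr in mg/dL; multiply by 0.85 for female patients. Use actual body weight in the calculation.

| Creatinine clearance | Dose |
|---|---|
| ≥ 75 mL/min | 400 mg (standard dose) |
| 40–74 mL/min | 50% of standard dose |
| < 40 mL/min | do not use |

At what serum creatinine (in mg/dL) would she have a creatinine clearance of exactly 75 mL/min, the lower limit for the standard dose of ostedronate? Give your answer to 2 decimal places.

Standard dose requires CrCl ≥ 75 mL/min.
Set (140 − 55) × 83.2 × 0.85 / (72 × SCr) = 75
SCr = (140 − 55) × 83.2 × 0.85 / (72 × 75) = 1.113 mg/dL

1.11 mg/dL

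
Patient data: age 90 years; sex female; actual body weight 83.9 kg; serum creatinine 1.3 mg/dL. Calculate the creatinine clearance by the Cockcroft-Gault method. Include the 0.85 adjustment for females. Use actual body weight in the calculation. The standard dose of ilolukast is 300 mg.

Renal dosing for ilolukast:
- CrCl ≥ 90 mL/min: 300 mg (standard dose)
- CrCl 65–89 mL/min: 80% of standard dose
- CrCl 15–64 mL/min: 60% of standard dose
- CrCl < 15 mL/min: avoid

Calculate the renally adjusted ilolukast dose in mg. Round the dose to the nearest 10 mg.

CrCl = (140 − 90) × 83.9 / (72 × 1.3) × 0.85 = 4195.0 / 93.60 × 0.85 ≈ 38.1 mL/min
CrCl ≈ 38 mL/min → bracket 15–64 mL/min.
60% of 300 mg = 180 mg

180 mg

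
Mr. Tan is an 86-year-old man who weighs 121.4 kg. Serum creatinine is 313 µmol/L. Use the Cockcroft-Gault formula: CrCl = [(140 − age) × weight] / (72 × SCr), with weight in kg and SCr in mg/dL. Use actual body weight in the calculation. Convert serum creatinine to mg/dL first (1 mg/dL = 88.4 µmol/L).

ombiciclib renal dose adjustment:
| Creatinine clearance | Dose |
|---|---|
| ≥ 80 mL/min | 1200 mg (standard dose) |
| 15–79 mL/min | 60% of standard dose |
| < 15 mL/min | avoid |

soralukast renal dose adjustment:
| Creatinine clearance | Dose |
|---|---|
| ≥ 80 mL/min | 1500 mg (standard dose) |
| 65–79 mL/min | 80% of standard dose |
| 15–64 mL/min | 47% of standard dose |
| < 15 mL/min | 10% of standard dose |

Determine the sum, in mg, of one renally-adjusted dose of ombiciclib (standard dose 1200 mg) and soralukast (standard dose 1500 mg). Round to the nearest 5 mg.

SCr = 313 / 88.4 = 3.541 mg/dL
CrCl = (140 − 86) × 121.4 / (72 × 3.541) = 6555.6 / 254.95 ≈ 25.7 mL/min
CrCl ≈ 26 mL/min.
ombiciclib: 15–79 mL/min → 60% of 1200 mg = 720 mg.
soralukast: 15–64 mL/min → 47% of 1500 mg = 705 mg.
Total = 720 + 705 = 1425 mg.

1425 mg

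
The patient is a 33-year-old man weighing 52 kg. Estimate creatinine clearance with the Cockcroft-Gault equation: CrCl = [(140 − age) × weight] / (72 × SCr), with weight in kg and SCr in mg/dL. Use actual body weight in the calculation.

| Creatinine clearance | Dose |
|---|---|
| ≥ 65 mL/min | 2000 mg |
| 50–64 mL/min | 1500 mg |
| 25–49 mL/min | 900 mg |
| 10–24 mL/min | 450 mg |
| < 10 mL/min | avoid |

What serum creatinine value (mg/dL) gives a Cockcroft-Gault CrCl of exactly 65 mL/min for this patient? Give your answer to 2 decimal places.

Standard dose requires CrCl ≥ 65 mL/min.
Set (140 − 33) × 52 / (72 × SCr) = 65
SCr = (140 − 33) × 52 / (72 × 65) = 1.189 mg/dL

1.19 mg/dL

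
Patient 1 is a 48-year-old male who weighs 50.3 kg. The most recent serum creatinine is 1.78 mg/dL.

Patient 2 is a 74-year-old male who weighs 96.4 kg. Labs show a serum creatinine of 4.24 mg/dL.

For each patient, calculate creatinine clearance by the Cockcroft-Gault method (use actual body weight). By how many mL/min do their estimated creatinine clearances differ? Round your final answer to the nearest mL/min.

Patient 1: CrCl = (140 − 48) × 50.3 / (72 × 1.78) = 4627.6 / 128.16 ≈ 36.1 mL/min
Patient 2: CrCl = (140 − 74) × 96.4 / (72 × 4.24) = 6362.4 / 305.28 ≈ 20.8 mL/min
|36.1 − 20.8| = 15.3 mL/min

15 mL/min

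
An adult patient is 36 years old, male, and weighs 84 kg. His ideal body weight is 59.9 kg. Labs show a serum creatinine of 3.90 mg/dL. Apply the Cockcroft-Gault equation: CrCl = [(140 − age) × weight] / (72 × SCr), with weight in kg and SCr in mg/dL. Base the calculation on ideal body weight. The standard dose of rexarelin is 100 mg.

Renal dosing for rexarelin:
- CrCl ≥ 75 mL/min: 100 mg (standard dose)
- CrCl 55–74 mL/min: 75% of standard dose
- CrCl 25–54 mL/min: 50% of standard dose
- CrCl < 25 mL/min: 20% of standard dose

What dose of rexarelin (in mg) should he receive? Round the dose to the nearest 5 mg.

20 mg

CrCl = (140 − 36) × 59.9 / (72 × 3.9) = 6229.6 / 280.80 ≈ 22.2 mL/min
CrCl ≈ 22 mL/min → bracket < 25 mL/min.
20% of 100 mg = 20 mg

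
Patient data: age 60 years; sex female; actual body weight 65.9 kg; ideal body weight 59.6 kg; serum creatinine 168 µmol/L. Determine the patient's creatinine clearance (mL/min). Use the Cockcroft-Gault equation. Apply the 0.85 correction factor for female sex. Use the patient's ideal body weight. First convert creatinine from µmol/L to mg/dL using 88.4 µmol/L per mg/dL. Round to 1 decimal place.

SCr = 168 / 88.4 = 1.9 mg/dL
CrCl = (140 − 60) × 59.6 / (72 × 1.9) × 0.85 = 4768.0 / 136.80 × 0.85 ≈ 29.6 mL/min

29.6 mL/min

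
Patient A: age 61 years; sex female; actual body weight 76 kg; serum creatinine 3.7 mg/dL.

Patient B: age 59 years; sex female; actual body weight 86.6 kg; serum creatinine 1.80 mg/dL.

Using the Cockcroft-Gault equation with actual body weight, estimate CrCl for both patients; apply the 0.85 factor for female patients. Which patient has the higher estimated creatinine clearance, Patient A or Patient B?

Patient A: CrCl = (140 − 61) × 76 / (72 × 3.7) × 0.85 = 6004.0 / 266.40 × 0.85 ≈ 19.2 mL/min
Patient B: CrCl = (140 − 59) × 86.6 / (72 × 1.8) × 0.85 = 7014.6 / 129.60 × 0.85 ≈ 46.0 mL/min
19.2 vs 46.0 mL/min → Patient B is higher.

Patient B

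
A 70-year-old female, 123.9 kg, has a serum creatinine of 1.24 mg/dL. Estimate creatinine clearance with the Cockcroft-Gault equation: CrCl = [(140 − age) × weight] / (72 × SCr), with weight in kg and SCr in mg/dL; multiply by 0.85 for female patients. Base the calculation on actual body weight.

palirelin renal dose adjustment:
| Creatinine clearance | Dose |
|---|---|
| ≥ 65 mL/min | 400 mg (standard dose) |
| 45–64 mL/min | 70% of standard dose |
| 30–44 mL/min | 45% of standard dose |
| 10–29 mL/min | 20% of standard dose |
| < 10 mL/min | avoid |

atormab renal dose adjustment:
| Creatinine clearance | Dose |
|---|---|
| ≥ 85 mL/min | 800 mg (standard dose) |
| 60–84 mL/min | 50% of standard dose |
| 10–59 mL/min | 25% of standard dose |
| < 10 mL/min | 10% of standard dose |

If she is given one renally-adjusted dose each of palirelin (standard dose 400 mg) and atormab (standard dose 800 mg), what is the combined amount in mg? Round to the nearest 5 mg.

800 mg

CrCl = (140 − 70) × 123.9 / (72 × 1.24) × 0.85 = 8673.0 / 89.28 × 0.85 ≈ 82.6 mL/min
CrCl ≈ 83 mL/min.
palirelin: ≥ 65 mL/min → 100% of 400 mg = 400 mg.
atormab: 60–84 mL/min → 50% of 800 mg = 400 mg.
Total = 400 + 400 = 800 mg.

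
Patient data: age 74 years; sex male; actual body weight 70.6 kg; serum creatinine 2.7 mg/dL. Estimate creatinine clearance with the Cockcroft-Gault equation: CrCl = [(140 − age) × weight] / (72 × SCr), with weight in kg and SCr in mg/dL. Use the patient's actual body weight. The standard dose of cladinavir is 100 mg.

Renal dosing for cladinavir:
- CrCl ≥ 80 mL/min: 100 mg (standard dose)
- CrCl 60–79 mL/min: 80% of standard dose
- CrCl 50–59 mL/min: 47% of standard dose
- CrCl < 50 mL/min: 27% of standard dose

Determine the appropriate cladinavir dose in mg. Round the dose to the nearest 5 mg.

CrCl = (140 − 74) × 70.6 / (72 × 2.7) = 4659.6 / 194.40 ≈ 24.0 mL/min
CrCl ≈ 24 mL/min → bracket < 50 mL/min.
27% of 100 mg = 27 mg → 25 mg

25 mg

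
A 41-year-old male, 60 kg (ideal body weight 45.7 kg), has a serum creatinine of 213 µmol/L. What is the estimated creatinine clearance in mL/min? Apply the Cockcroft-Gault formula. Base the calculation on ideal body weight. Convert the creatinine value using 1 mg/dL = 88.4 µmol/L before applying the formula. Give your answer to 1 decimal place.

26.1 mL/min

SCr = 213 / 88.4 = 2.41 mg/dL
CrCl = (140 − 41) × 45.7 / (72 × 2.41) = 4524.3 / 173.52 ≈ 26.1 mL/min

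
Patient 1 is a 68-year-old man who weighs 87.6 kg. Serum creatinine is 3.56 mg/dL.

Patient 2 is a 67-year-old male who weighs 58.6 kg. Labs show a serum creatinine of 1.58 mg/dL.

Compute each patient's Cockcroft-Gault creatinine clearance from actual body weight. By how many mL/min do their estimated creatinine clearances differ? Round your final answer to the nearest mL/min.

Patient 1: CrCl = (140 − 68) × 87.6 / (72 × 3.56) = 6307.2 / 256.32 ≈ 24.6 mL/min
Patient 2: CrCl = (140 − 67) × 58.6 / (72 × 1.58) = 4277.8 / 113.76 ≈ 37.6 mL/min
|24.6 − 37.6| = 13.0 mL/min

13 mL/min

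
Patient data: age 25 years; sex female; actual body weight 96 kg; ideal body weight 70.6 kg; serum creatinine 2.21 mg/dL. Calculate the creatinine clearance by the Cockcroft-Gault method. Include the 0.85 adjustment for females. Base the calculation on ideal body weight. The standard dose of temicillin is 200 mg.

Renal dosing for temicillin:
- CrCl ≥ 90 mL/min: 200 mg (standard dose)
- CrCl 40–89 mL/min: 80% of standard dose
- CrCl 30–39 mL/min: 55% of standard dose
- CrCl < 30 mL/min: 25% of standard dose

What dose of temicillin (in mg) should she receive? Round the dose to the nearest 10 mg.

160 mg

CrCl = (140 − 25) × 70.6 / (72 × 2.21) × 0.85 = 8119.0 / 159.12 × 0.85 ≈ 43.4 mL/min
CrCl ≈ 43 mL/min → bracket 40–89 mL/min.
80% of 200 mg = 160 mg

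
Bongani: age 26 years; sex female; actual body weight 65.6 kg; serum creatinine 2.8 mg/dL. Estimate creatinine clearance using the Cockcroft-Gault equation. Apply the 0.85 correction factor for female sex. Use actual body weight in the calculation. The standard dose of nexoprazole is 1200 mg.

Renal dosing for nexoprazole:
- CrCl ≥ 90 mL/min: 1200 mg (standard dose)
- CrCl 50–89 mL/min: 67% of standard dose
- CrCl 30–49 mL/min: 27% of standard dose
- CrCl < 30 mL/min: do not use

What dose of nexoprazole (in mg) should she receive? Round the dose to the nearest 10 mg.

320 mg

CrCl = (140 − 26) × 65.6 / (72 × 2.8) × 0.85 = 7478.4 / 201.60 × 0.85 ≈ 31.5 mL/min
CrCl ≈ 32 mL/min → bracket 30–49 mL/min.
27% of 1200 mg = 324 mg → 320 mg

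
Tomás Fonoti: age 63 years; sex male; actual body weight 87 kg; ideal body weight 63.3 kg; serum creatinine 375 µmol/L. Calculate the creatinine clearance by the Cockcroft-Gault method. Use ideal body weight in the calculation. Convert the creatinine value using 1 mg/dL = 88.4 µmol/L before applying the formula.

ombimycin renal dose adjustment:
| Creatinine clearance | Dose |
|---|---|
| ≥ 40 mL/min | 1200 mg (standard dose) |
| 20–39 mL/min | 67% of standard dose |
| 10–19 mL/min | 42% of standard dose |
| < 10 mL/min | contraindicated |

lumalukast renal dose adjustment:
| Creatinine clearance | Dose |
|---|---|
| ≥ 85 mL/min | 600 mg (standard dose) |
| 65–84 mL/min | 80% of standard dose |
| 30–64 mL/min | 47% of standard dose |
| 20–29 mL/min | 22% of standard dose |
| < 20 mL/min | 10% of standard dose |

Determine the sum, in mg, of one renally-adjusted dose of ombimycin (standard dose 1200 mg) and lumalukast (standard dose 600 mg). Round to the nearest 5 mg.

565 mg

SCr = 375 / 88.4 = 4.242 mg/dL
CrCl = (140 − 63) × 63.3 / (72 × 4.242) = 4874.1 / 305.42 ≈ 16.0 mL/min
CrCl ≈ 16 mL/min.
ombimycin: 10–19 mL/min → 42% of 1200 mg = 504 mg.
lumalukast: < 20 mL/min → 10% of 600 mg = 60 mg.
Total = 504 + 60 = 564 mg.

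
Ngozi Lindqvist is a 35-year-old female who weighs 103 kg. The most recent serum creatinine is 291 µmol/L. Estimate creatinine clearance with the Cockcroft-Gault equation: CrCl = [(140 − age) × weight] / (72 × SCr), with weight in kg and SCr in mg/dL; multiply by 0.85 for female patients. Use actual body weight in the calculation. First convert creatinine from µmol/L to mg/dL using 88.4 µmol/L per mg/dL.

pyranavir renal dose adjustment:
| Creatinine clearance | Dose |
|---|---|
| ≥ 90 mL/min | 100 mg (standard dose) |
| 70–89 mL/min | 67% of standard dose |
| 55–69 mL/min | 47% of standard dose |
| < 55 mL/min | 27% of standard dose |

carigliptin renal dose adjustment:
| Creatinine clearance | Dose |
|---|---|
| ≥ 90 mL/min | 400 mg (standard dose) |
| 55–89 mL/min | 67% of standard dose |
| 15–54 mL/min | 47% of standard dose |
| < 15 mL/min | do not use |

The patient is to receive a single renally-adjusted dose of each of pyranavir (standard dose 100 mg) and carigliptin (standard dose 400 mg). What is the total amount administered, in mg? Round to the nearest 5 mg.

215 mg

SCr = 291 / 88.4 = 3.292 mg/dL
CrCl = (140 − 35) × 103 / (72 × 3.292) × 0.85 = 10815.0 / 237.02 × 0.85 ≈ 38.8 mL/min
CrCl ≈ 39 mL/min.
pyranavir: < 55 mL/min → 27% of 100 mg = 27 mg.
carigliptin: 15–54 mL/min → 47% of 400 mg = 188 mg.
Total = 27 + 188 = 215 mg.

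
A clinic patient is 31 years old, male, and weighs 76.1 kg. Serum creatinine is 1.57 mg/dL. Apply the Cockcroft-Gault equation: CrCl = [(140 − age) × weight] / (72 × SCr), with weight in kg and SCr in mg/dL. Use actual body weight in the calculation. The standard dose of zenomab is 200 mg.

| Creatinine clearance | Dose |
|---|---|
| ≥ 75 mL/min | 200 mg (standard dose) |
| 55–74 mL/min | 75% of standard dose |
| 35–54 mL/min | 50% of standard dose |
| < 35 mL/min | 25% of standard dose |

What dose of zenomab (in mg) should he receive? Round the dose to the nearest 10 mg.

150 mg

CrCl = (140 − 31) × 76.1 / (72 × 1.57) = 8294.9 / 113.04 ≈ 73.4 mL/min
CrCl ≈ 73 mL/min → bracket 55–74 mL/min.
75% of 200 mg = 150 mg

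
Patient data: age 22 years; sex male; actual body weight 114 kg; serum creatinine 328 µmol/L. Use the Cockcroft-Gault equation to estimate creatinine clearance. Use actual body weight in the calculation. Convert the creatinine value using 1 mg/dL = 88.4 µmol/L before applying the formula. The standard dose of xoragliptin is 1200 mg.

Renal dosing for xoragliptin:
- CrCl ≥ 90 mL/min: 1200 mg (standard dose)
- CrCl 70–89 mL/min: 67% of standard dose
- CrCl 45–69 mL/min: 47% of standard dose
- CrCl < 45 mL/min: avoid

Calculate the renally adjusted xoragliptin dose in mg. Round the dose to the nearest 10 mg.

560 mg

SCr = 328 / 88.4 = 3.71 mg/dL
CrCl = (140 − 22) × 114 / (72 × 3.71) = 13452.0 / 267.12 ≈ 50.4 mL/min
CrCl ≈ 50 mL/min → bracket 45–69 mL/min.
47% of 1200 mg = 564 mg → 560 mg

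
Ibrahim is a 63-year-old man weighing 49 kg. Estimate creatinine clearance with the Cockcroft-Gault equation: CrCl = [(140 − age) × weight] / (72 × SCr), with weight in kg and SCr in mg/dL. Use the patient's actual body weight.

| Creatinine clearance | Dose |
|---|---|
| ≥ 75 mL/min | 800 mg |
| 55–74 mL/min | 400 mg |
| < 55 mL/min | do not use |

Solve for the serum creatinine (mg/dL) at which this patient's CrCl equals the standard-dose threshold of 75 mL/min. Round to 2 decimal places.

Standard dose requires CrCl ≥ 75 mL/min.
Set (140 − 63) × 49 / (72 × SCr) = 75
SCr = (140 − 63) × 49 / (72 × 75) = 0.699 mg/dL

0.70 mg/dL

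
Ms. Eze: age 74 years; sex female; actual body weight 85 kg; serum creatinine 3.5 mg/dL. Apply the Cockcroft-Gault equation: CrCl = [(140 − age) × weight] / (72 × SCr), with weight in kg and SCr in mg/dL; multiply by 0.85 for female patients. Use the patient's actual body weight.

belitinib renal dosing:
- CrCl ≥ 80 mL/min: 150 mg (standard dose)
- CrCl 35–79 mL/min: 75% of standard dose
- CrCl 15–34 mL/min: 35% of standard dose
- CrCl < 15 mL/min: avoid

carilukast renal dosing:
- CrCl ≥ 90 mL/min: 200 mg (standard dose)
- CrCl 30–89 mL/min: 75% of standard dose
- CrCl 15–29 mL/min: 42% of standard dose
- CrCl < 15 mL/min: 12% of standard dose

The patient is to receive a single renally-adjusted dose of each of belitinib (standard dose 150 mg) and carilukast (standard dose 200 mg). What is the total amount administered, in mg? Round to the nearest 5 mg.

135 mg

CrCl = (140 − 74) × 85 / (72 × 3.5) × 0.85 = 5610.0 / 252.00 × 0.85 ≈ 18.9 mL/min
CrCl ≈ 19 mL/min.
belitinib: 15–34 mL/min → 35% of 150 mg = 52.5 mg.
carilukast: 15–29 mL/min → 42% of 200 mg = 84 mg.
Total = 52.5 + 84 = 136.5 mg.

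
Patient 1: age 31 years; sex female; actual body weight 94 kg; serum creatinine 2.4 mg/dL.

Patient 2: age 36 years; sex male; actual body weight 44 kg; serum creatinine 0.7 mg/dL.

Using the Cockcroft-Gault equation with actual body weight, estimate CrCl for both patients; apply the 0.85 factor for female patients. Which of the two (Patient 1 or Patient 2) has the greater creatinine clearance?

Patient 1: CrCl = (140 − 31) × 94 / (72 × 2.4) × 0.85 = 10246.0 / 172.80 × 0.85 ≈ 50.4 mL/min
Patient 2: CrCl = (140 − 36) × 44 / (72 × 0.7) = 4576.0 / 50.40 ≈ 90.8 mL/min
50.4 vs 90.8 mL/min → Patient 2 is higher.

Patient 2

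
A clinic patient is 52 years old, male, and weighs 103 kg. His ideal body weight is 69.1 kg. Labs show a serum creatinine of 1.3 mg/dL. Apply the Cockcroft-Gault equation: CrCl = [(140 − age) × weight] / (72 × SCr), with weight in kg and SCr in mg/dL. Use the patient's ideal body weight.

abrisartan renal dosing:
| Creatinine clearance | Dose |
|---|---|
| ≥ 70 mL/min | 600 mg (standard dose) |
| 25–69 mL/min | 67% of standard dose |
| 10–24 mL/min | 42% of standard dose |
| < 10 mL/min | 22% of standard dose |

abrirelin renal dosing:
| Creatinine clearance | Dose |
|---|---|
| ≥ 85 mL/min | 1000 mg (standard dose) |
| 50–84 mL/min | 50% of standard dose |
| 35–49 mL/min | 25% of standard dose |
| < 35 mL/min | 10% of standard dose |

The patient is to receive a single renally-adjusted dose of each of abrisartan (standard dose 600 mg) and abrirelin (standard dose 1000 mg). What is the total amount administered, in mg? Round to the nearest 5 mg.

CrCl = (140 − 52) × 69.1 / (72 × 1.3) = 6080.8 / 93.60 ≈ 65.0 mL/min
CrCl ≈ 65 mL/min.
abrisartan: 25–69 mL/min → 67% of 600 mg = 402 mg.
abrirelin: 50–84 mL/min → 50% of 1000 mg = 500 mg.
Total = 402 + 500 = 902 mg.

900 mg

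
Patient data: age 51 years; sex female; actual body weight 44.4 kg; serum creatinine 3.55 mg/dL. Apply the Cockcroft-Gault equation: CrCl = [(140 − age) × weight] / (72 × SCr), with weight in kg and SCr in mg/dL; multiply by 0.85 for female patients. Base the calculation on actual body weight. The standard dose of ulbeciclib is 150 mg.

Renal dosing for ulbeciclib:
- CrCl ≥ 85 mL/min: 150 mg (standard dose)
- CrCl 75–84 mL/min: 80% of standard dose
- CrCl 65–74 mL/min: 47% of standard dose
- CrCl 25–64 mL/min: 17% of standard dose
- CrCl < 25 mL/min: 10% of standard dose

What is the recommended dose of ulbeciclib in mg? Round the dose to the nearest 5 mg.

15 mg

CrCl = (140 − 51) × 44.4 / (72 × 3.55) × 0.85 = 3951.6 / 255.60 × 0.85 ≈ 13.1 mL/min
CrCl ≈ 13 mL/min → bracket < 25 mL/min.
10% of 150 mg = 15 mg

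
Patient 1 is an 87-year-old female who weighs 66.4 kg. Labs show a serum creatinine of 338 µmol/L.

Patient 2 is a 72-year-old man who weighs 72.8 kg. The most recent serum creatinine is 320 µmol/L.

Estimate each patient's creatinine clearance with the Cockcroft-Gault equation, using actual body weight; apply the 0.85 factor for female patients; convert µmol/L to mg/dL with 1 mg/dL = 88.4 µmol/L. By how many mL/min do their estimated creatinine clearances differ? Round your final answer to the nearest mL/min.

Patient 1: SCr = 338 / 88.4 = 3.824 mg/dL
Patient 1: CrCl = (140 − 87) × 66.4 / (72 × 3.824) × 0.85 = 3519.2 / 275.33 × 0.85 ≈ 10.9 mL/min
Patient 2: SCr = 320 / 88.4 = 3.62 mg/dL
Patient 2: CrCl = (140 − 72) × 72.8 / (72 × 3.62) = 4950.4 / 260.64 ≈ 19.0 mL/min
|10.9 − 19.0| = 8.1 mL/min

8 mL/min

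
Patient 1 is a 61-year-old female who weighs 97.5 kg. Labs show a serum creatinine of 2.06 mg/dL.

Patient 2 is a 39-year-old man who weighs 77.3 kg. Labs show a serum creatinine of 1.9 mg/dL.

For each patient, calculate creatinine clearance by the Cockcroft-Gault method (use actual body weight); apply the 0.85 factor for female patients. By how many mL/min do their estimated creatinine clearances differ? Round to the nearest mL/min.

Patient 1: CrCl = (140 − 61) × 97.5 / (72 × 2.06) × 0.85 = 7702.5 / 148.32 × 0.85 ≈ 44.1 mL/min
Patient 2: CrCl = (140 − 39) × 77.3 / (72 × 1.9) = 7807.3 / 136.80 ≈ 57.1 mL/min
|44.1 − 57.1| = 13.0 mL/min

13 mL/min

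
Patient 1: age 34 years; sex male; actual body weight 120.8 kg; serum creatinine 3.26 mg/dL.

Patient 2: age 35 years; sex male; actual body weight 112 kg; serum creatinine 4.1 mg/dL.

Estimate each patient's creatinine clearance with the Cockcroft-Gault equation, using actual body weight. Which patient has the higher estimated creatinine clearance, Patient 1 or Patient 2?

Patient 1: CrCl = (140 − 34) × 120.8 / (72 × 3.26) = 12804.8 / 234.72 ≈ 54.6 mL/min
Patient 2: CrCl = (140 − 35) × 112 / (72 × 4.1) = 11760.0 / 295.20 ≈ 39.8 mL/min
54.6 vs 39.8 mL/min → Patient 1 is higher.

Patient 1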